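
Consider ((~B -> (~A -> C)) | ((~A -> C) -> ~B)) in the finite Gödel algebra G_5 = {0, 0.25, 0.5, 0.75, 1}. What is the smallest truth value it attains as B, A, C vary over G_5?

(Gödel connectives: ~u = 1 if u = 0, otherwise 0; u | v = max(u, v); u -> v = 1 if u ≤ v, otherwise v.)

1.00

Every assignment gives 1. For instance at B = 0, A = 0, C = 0:
  ~B: Gödel ¬ of 0 = 1 (operand is 0)
  ~A: Gödel ¬ of 0 = 1 (operand is 0)
  (~A -> C): 1 > 0, so result = 0
  (~B -> (~A -> C)): 1 > 0, so result = 0
  ~A: Gödel ¬ of 0 = 1 (operand is 0)
  (~A -> C): 1 > 0, so result = 0
  ~B: Gödel ¬ of 0 = 1 (operand is 0)
  ((~A -> C) -> ~B): 0 ≤ 1, so result = 1
  ((~B -> (~A -> C)) | ((~A -> C) -> ~B)) = max(0, 1) = 1
All 125 assignments give value 1 — the formula is a G_5-tautology.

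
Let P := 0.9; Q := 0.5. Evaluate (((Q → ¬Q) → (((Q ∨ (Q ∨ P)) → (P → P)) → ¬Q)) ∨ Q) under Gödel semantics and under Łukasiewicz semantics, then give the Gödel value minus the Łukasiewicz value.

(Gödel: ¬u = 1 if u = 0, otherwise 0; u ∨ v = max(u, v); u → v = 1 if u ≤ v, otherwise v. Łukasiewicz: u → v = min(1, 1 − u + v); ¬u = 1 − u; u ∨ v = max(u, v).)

Gödel evaluation:
  ¬Q: Gödel ¬ of 0.5 = 0 (operand ≠ 0)
  (Q → ¬Q): 0.5 > 0, so result = 0
  (Q ∨ P) = max(0.5, 0.9) = 0.9
  (Q ∨ (Q ∨ P)) = max(0.5, 0.9) = 0.9
  (P → P): 0.9 ≤ 0.9, so result = 1
  ((Q ∨ (Q ∨ P)) → (P → P)): 0.9 ≤ 1, so result = 1
  ¬Q: Gödel ¬ of 0.5 = 0 (operand ≠ 0)
  (((Q ∨ (Q ∨ P)) → (P → P)) → ¬Q): 1 > 0, so result = 0
  ((Q → ¬Q) → (((Q ∨ (Q ∨ P)) → (P → P)) → ¬Q)): 0 ≤ 0, so result = 1
  (((Q → ¬Q) → (((Q ∨ (Q ∨ P)) → (P → P)) → ¬Q)) ∨ Q) = max(1, 0.5) = 1
  Gödel value = 1
Łukasiewicz evaluation:
  ¬Q: Łukasiewicz ¬ gives 1 − 0.5 = 0.5
  (Q → ¬Q): min(1, 1 − 0.5 + 0.5) = 1
  (Q ∨ P) = max(0.5, 0.9) = 0.9
  (Q ∨ (Q ∨ P)) = max(0.5, 0.9) = 0.9
  (P → P): min(1, 1 − 0.9 + 0.9) = 1
  ((Q ∨ (Q ∨ P)) → (P → P)): min(1, 1 − 0.9 + 1) = 1
  ¬Q: Łukasiewicz ¬ gives 1 − 0.5 = 0.5
  (((Q ∨ (Q ∨ P)) → (P → P)) → ¬Q): min(1, 1 − 1 + 0.5) = 0.5
  ((Q → ¬Q) → (((Q ∨ (Q ∨ P)) → (P → P)) → ¬Q)): min(1, 1 − 1 + 0.5) = 0.5
  (((Q → ¬Q) → (((Q ∨ (Q ∨ P)) → (P → P)) → ¬Q)) ∨ Q) = max(0.5, 0.5) = 0.5
  Łukasiewicz value = 0.5
Difference: 1 − 0.5 = 0.50

0.50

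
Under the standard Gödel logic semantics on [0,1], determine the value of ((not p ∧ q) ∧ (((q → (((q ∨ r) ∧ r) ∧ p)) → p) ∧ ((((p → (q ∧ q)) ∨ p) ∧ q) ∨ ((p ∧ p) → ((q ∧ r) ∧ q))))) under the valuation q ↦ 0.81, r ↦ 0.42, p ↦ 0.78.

not p: Gödel ¬ of 0.78 = 0 (operand ≠ 0)
(not p ∧ q) = min(0, 0.81) = 0
(q ∨ r) = max(0.81, 0.42) = 0.81
((q ∨ r) ∧ r) = min(0.81, 0.42) = 0.42
(((q ∨ r) ∧ r) ∧ p) = min(0.42, 0.78) = 0.42
(q → (((q ∨ r) ∧ r) ∧ p)): 0.81 > 0.42, so result = 0.42
((q → (((q ∨ r) ∧ r) ∧ p)) → p): 0.42 ≤ 0.78, so result = 1
(q ∧ q) = min(0.81, 0.81) = 0.81
(p → (q ∧ q)): 0.78 ≤ 0.81, so result = 1
((p → (q ∧ q)) ∨ p) = max(1, 0.78) = 1
(((p → (q ∧ q)) ∨ p) ∧ q) = min(1, 0.81) = 0.81
(p ∧ p) = min(0.78, 0.78) = 0.78
(q ∧ r) = min(0.81, 0.42) = 0.42
((q ∧ r) ∧ q) = min(0.42, 0.81) = 0.42
((p ∧ p) → ((q ∧ r) ∧ q)): 0.78 > 0.42, so result = 0.42
((((p → (q ∧ q)) ∨ p) ∧ q) ∨ ((p ∧ p) → ((q ∧ r) ∧ q))) = max(0.81, 0.42) = 0.81
(((q → (((q ∨ r) ∧ r) ∧ p)) → p) ∧ ((((p → (q ∧ q)) ∨ p) ∧ q) ∨ ((p ∧ p) → ((q ∧ r) ∧ q)))) = min(1, 0.81) = 0.81
((not p ∧ q) ∧ (((q → (((q ∨ r) ∧ r) ∧ p)) → p) ∧ ((((p → (q ∧ q)) ∨ p) ∧ q) ∨ ((p ∧ p) → ((q ∧ r) ∧ q))))) = min(0, 0.81) = 0

0.00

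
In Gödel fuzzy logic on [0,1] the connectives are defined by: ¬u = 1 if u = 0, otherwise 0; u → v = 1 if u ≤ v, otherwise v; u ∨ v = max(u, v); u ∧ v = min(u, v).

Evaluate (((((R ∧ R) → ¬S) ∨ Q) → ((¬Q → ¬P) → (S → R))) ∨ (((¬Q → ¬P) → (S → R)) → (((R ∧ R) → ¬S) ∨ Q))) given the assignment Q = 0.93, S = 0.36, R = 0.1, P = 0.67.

1.00

(R ∧ R) = min(0.1, 0.1) = 0.1
¬S: Gödel ¬ of 0.36 = 0 (operand ≠ 0)
((R ∧ R) → ¬S): 0.1 > 0, so result = 0
(((R ∧ R) → ¬S) ∨ Q) = max(0, 0.93) = 0.93
¬Q: Gödel ¬ of 0.93 = 0 (operand ≠ 0)
¬P: Gödel ¬ of 0.67 = 0 (operand ≠ 0)
(¬Q → ¬P): 0 ≤ 0, so result = 1
(S → R): 0.36 > 0.1, so result = 0.1
((¬Q → ¬P) → (S → R)): 1 > 0.1, so result = 0.1
((((R ∧ R) → ¬S) ∨ Q) → ((¬Q → ¬P) → (S → R))): 0.93 > 0.1, so result = 0.1
¬Q: Gödel ¬ of 0.93 = 0 (operand ≠ 0)
¬P: Gödel ¬ of 0.67 = 0 (operand ≠ 0)
(¬Q → ¬P): 0 ≤ 0, so result = 1
(S → R): 0.36 > 0.1, so result = 0.1
((¬Q → ¬P) → (S → R)): 1 > 0.1, so result = 0.1
(R ∧ R) = min(0.1, 0.1) = 0.1
¬S: Gödel ¬ of 0.36 = 0 (operand ≠ 0)
((R ∧ R) → ¬S): 0.1 > 0, so result = 0
(((R ∧ R) → ¬S) ∨ Q) = max(0, 0.93) = 0.93
(((¬Q → ¬P) → (S → R)) → (((R ∧ R) → ¬S) ∨ Q)): 0.1 ≤ 0.93, so result = 1
(((((R ∧ R) → ¬S) ∨ Q) → ((¬Q → ¬P) → (S → R))) ∨ (((¬Q → ¬P) → (S → R)) → (((R ∧ R) → ¬S) ∨ Q))) = max(0.1, 1) = 1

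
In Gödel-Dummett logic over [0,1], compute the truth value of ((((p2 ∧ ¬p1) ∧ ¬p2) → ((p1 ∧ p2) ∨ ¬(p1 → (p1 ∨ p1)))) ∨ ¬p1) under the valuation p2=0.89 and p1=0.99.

1.00

¬p1: Gödel ¬ of 0.99 = 0 (operand ≠ 0)
(p2 ∧ ¬p1) = min(0.89, 0) = 0
¬p2: Gödel ¬ of 0.89 = 0 (operand ≠ 0)
((p2 ∧ ¬p1) ∧ ¬p2) = min(0, 0) = 0
(p1 ∧ p2) = min(0.99, 0.89) = 0.89
(p1 ∨ p1) = max(0.99, 0.99) = 0.99
(p1 → (p1 ∨ p1)): 0.99 ≤ 0.99, so result = 1
¬(p1 → (p1 ∨ p1)): Gödel ¬ of 1 = 0 (operand ≠ 0)
((p1 ∧ p2) ∨ ¬(p1 → (p1 ∨ p1))) = max(0.89, 0) = 0.89
(((p2 ∧ ¬p1) ∧ ¬p2) → ((p1 ∧ p2) ∨ ¬(p1 → (p1 ∨ p1)))): 0 ≤ 0.89, so result = 1
¬p1: Gödel ¬ of 0.99 = 0 (operand ≠ 0)
((((p2 ∧ ¬p1) ∧ ¬p2) → ((p1 ∧ p2) ∨ ¬(p1 → (p1 ∨ p1)))) ∨ ¬p1) = max(1, 0) = 1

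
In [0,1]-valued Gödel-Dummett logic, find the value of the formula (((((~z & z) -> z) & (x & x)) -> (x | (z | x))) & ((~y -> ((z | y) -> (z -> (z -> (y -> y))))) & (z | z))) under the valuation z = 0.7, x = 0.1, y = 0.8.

0.70

~z: Gödel ¬ of 0.7 = 0 (operand ≠ 0)
(~z & z) = min(0, 0.7) = 0
((~z & z) -> z): 0 ≤ 0.7, so result = 1
(x & x) = min(0.1, 0.1) = 0.1
(((~z & z) -> z) & (x & x)) = min(1, 0.1) = 0.1
(z | x) = max(0.7, 0.1) = 0.7
(x | (z | x)) = max(0.1, 0.7) = 0.7
((((~z & z) -> z) & (x & x)) -> (x | (z | x))): 0.1 ≤ 0.7, so result = 1
~y: Gödel ¬ of 0.8 = 0 (operand ≠ 0)
(z | y) = max(0.7, 0.8) = 0.8
(y -> y): 0.8 ≤ 0.8, so result = 1
(z -> (y -> y)): 0.7 ≤ 1, so result = 1
(z -> (z -> (y -> y))): 0.7 ≤ 1, so result = 1
((z | y) -> (z -> (z -> (y -> y)))): 0.8 ≤ 1, so result = 1
(~y -> ((z | y) -> (z -> (z -> (y -> y))))): 0 ≤ 1, so result = 1
(z | z) = max(0.7, 0.7) = 0.7
((~y -> ((z | y) -> (z -> (z -> (y -> y))))) & (z | z)) = min(1, 0.7) = 0.7
(((((~z & z) -> z) & (x & x)) -> (x | (z | x))) & ((~y -> ((z | y) -> (z -> (z -> (y -> y))))) & (z | z))) = min(1, 0.7) = 0.7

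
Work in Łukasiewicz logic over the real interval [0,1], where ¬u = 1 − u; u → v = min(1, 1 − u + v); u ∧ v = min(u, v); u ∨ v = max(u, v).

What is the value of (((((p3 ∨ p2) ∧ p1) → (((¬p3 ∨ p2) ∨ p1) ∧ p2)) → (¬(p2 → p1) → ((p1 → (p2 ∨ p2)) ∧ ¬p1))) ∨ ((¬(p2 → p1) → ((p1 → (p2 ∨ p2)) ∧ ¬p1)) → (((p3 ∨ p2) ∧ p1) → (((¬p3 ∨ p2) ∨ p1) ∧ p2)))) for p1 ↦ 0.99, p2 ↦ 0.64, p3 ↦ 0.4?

(p3 ∨ p2) = max(0.4, 0.64) = 0.64
((p3 ∨ p2) ∧ p1) = min(0.64, 0.99) = 0.64
¬p3: Łukasiewicz ¬ gives 1 − 0.4 = 0.6
(¬p3 ∨ p2) = max(0.6, 0.64) = 0.64
((¬p3 ∨ p2) ∨ p1) = max(0.64, 0.99) = 0.99
(((¬p3 ∨ p2) ∨ p1) ∧ p2) = min(0.99, 0.64) = 0.64
(((p3 ∨ p2) ∧ p1) → (((¬p3 ∨ p2) ∨ p1) ∧ p2)): min(1, 1 − 0.64 + 0.64) = 1
(p2 → p1): min(1, 1 − 0.64 + 0.99) = 1
¬(p2 → p1): Łukasiewicz ¬ gives 1 − 1 = 0
(p2 ∨ p2) = max(0.64, 0.64) = 0.64
(p1 → (p2 ∨ p2)): min(1, 1 − 0.99 + 0.64) = 0.65
¬p1: Łukasiewicz ¬ gives 1 − 0.99 = 0.01
((p1 → (p2 ∨ p2)) ∧ ¬p1) = min(0.65, 0.01) = 0.01
(¬(p2 → p1) → ((p1 → (p2 ∨ p2)) ∧ ¬p1)): min(1, 1 − 0 + 0.01) = 1
((((p3 ∨ p2) ∧ p1) → (((¬p3 ∨ p2) ∨ p1) ∧ p2)) → (¬(p2 → p1) → ((p1 → (p2 ∨ p2)) ∧ ¬p1))): min(1, 1 − 1 + 1) = 1
(p2 → p1): min(1, 1 − 0.64 + 0.99) = 1
¬(p2 → p1): Łukasiewicz ¬ gives 1 − 1 = 0
(p2 ∨ p2) = max(0.64, 0.64) = 0.64
(p1 → (p2 ∨ p2)): min(1, 1 − 0.99 + 0.64) = 0.65
¬p1: Łukasiewicz ¬ gives 1 − 0.99 = 0.01
((p1 → (p2 ∨ p2)) ∧ ¬p1) = min(0.65, 0.01) = 0.01
(¬(p2 → p1) → ((p1 → (p2 ∨ p2)) ∧ ¬p1)): min(1, 1 − 0 + 0.01) = 1
(p3 ∨ p2) = max(0.4, 0.64) = 0.64
((p3 ∨ p2) ∧ p1) = min(0.64, 0.99) = 0.64
¬p3: Łukasiewicz ¬ gives 1 − 0.4 = 0.6
(¬p3 ∨ p2) = max(0.6, 0.64) = 0.64
((¬p3 ∨ p2) ∨ p1) = max(0.64, 0.99) = 0.99
(((¬p3 ∨ p2) ∨ p1) ∧ p2) = min(0.99, 0.64) = 0.64
(((p3 ∨ p2) ∧ p1) → (((¬p3 ∨ p2) ∨ p1) ∧ p2)): min(1, 1 − 0.64 + 0.64) = 1
((¬(p2 → p1) → ((p1 → (p2 ∨ p2)) ∧ ¬p1)) → (((p3 ∨ p2) ∧ p1) → (((¬p3 ∨ p2) ∨ p1) ∧ p2))): min(1, 1 − 1 + 1) = 1
(((((p3 ∨ p2) ∧ p1) → (((¬p3 ∨ p2) ∨ p1) ∧ p2)) → (¬(p2 → p1) → ((p1 → (p2 ∨ p2)) ∧ ¬p1))) ∨ ((¬(p2 → p1) → ((p1 → (p2 ∨ p2)) ∧ ¬p1)) → (((p3 ∨ p2) ∧ p1) → (((¬p3 ∨ p2) ∨ p1) ∧ p2)))) = max(1, 1) = 1

1.00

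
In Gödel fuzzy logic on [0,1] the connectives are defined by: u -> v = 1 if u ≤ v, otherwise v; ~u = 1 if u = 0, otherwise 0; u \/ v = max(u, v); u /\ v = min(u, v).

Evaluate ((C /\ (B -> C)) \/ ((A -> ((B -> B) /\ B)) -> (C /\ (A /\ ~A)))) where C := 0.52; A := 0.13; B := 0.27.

0.52

(B -> C): 0.27 ≤ 0.52, so result = 1
(C /\ (B -> C)) = min(0.52, 1) = 0.52
(B -> B): 0.27 ≤ 0.27, so result = 1
((B -> B) /\ B) = min(1, 0.27) = 0.27
(A -> ((B -> B) /\ B)): 0.13 ≤ 0.27, so result = 1
~A: Gödel ¬ of 0.13 = 0 (operand ≠ 0)
(A /\ ~A) = min(0.13, 0) = 0
(C /\ (A /\ ~A)) = min(0.52, 0) = 0
((A -> ((B -> B) /\ B)) -> (C /\ (A /\ ~A))): 1 > 0, so result = 0
((C /\ (B -> C)) \/ ((A -> ((B -> B) /\ B)) -> (C /\ (A /\ ~A)))) = max(0.52, 0) = 0.52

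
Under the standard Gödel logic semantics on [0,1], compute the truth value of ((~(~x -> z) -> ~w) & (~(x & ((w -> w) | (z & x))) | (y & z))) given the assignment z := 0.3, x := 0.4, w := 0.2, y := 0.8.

0.30

~x: Gödel ¬ of 0.4 = 0 (operand ≠ 0)
(~x -> z): 0 ≤ 0.3, so result = 1
~(~x -> z): Gödel ¬ of 1 = 0 (operand ≠ 0)
~w: Gödel ¬ of 0.2 = 0 (operand ≠ 0)
(~(~x -> z) -> ~w): 0 ≤ 0, so result = 1
(w -> w): 0.2 ≤ 0.2, so result = 1
(z & x) = min(0.3, 0.4) = 0.3
((w -> w) | (z & x)) = max(1, 0.3) = 1
(x & ((w -> w) | (z & x))) = min(0.4, 1) = 0.4
~(x & ((w -> w) | (z & x))): Gödel ¬ of 0.4 = 0 (operand ≠ 0)
(y & z) = min(0.8, 0.3) = 0.3
(~(x & ((w -> w) | (z & x))) | (y & z)) = max(0, 0.3) = 0.3
((~(~x -> z) -> ~w) & (~(x & ((w -> w) | (z & x))) | (y & z))) = min(1, 0.3) = 0.3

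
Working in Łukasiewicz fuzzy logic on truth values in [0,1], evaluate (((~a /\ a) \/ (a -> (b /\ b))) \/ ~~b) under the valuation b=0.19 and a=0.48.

0.71

~a: Łukasiewicz ¬ gives 1 − 0.48 = 0.52
(~a /\ a) = min(0.52, 0.48) = 0.48
(b /\ b) = min(0.19, 0.19) = 0.19
(a -> (b /\ b)): min(1, 1 − 0.48 + 0.19) = 0.71
((~a /\ a) \/ (a -> (b /\ b))) = max(0.48, 0.71) = 0.71
~b: Łukasiewicz ¬ gives 1 − 0.19 = 0.81
~~b: Łukasiewicz ¬ gives 1 − 0.81 = 0.19
(((~a /\ a) \/ (a -> (b /\ b))) \/ ~~b) = max(0.71, 0.19) = 0.71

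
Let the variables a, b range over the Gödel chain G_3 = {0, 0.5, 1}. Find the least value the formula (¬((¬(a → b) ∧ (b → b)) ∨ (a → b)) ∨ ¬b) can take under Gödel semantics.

The minimum is attained at a = 0, b = 0.5:
  (a → b): 0 ≤ 0.5, so result = 1
  ¬(a → b): Gödel ¬ of 1 = 0 (operand ≠ 0)
  (b → b): 0.5 ≤ 0.5, so result = 1
  (¬(a → b) ∧ (b → b)) = min(0, 1) = 0
  (a → b): 0 ≤ 0.5, so result = 1
  ((¬(a → b) ∧ (b → b)) ∨ (a → b)) = max(0, 1) = 1
  ¬((¬(a → b) ∧ (b → b)) ∨ (a → b)): Gödel ¬ of 1 = 0 (operand ≠ 0)
  ¬b: Gödel ¬ of 0.5 = 0 (operand ≠ 0)
  (¬((¬(a → b) ∧ (b → b)) ∨ (a → b)) ∨ ¬b) = max(0, 0) = 0
Checking all 9 assignments confirms none give a value below 0.00.

0.00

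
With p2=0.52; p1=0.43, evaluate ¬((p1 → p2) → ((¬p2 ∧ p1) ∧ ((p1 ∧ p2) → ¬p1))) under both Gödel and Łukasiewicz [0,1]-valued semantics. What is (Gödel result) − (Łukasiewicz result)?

0.43

Gödel evaluation:
  (p1 → p2): 0.43 ≤ 0.52, so result = 1
  ¬p2: Gödel ¬ of 0.52 = 0 (operand ≠ 0)
  (¬p2 ∧ p1) = min(0, 0.43) = 0
  (p1 ∧ p2) = min(0.43, 0.52) = 0.43
  ¬p1: Gödel ¬ of 0.43 = 0 (operand ≠ 0)
  ((p1 ∧ p2) → ¬p1): 0.43 > 0, so result = 0
  ((¬p2 ∧ p1) ∧ ((p1 ∧ p2) → ¬p1)) = min(0, 0) = 0
  ((p1 → p2) → ((¬p2 ∧ p1) ∧ ((p1 ∧ p2) → ¬p1))): 1 > 0, so result = 0
  ¬((p1 → p2) → ((¬p2 ∧ p1) ∧ ((p1 ∧ p2) → ¬p1))): Gödel ¬ of 0 = 1 (operand is 0)
  Gödel value = 1
Łukasiewicz evaluation:
  (p1 → p2): min(1, 1 − 0.43 + 0.52) = 1
  ¬p2: Łukasiewicz ¬ gives 1 − 0.52 = 0.48
  (¬p2 ∧ p1) = min(0.48, 0.43) = 0.43
  (p1 ∧ p2) = min(0.43, 0.52) = 0.43
  ¬p1: Łukasiewicz ¬ gives 1 − 0.43 = 0.57
  ((p1 ∧ p2) → ¬p1): min(1, 1 − 0.43 + 0.57) = 1
  ((¬p2 ∧ p1) ∧ ((p1 ∧ p2) → ¬p1)) = min(0.43, 1) = 0.43
  ((p1 → p2) → ((¬p2 ∧ p1) ∧ ((p1 ∧ p2) → ¬p1))): min(1, 1 − 1 + 0.43) = 0.43
  ¬((p1 → p2) → ((¬p2 ∧ p1) ∧ ((p1 ∧ p2) → ¬p1))): Łukasiewicz ¬ gives 1 − 0.43 = 0.57
  Łukasiewicz value = 0.57
Difference: 1 − 0.57 = 0.43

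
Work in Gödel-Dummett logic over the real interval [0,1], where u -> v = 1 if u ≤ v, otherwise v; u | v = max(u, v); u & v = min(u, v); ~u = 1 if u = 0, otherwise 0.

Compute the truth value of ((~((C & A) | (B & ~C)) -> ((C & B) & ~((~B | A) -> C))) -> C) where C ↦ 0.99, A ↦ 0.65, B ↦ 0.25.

(C & A) = min(0.99, 0.65) = 0.65
~C: Gödel ¬ of 0.99 = 0 (operand ≠ 0)
(B & ~C) = min(0.25, 0) = 0
((C & A) | (B & ~C)) = max(0.65, 0) = 0.65
~((C & A) | (B & ~C)): Gödel ¬ of 0.65 = 0 (operand ≠ 0)
(C & B) = min(0.99, 0.25) = 0.25
~B: Gödel ¬ of 0.25 = 0 (operand ≠ 0)
(~B | A) = max(0, 0.65) = 0.65
((~B | A) -> C): 0.65 ≤ 0.99, so result = 1
~((~B | A) -> C): Gödel ¬ of 1 = 0 (operand ≠ 0)
((C & B) & ~((~B | A) -> C)) = min(0.25, 0) = 0
(~((C & A) | (B & ~C)) -> ((C & B) & ~((~B | A) -> C))): 0 ≤ 0, so result = 1
((~((C & A) | (B & ~C)) -> ((C & B) & ~((~B | A) -> C))) -> C): 1 > 0.99, so result = 0.99

0.99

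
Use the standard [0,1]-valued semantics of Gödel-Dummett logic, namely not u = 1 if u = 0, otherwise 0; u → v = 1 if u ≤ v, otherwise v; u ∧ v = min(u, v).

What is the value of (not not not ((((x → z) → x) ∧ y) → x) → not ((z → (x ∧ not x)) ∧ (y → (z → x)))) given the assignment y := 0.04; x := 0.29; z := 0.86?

(x → z): 0.29 ≤ 0.86, so result = 1
((x → z) → x): 1 > 0.29, so result = 0.29
(((x → z) → x) ∧ y) = min(0.29, 0.04) = 0.04
((((x → z) → x) ∧ y) → x): 0.04 ≤ 0.29, so result = 1
not ((((x → z) → x) ∧ y) → x): Gödel ¬ of 1 = 0 (operand ≠ 0)
not not ((((x → z) → x) ∧ y) → x): Gödel ¬ of 0 = 1 (operand is 0)
not not not ((((x → z) → x) ∧ y) → x): Gödel ¬ of 1 = 0 (operand ≠ 0)
not x: Gödel ¬ of 0.29 = 0 (operand ≠ 0)
(x ∧ not x) = min(0.29, 0) = 0
(z → (x ∧ not x)): 0.86 > 0, so result = 0
(z → x): 0.86 > 0.29, so result = 0.29
(y → (z → x)): 0.04 ≤ 0.29, so result = 1
((z → (x ∧ not x)) ∧ (y → (z → x))) = min(0, 1) = 0
not ((z → (x ∧ not x)) ∧ (y → (z → x))): Gödel ¬ of 0 = 1 (operand is 0)
(not not not ((((x → z) → x) ∧ y) → x) → not ((z → (x ∧ not x)) ∧ (y → (z → x)))): 0 ≤ 1, so result = 1

1.00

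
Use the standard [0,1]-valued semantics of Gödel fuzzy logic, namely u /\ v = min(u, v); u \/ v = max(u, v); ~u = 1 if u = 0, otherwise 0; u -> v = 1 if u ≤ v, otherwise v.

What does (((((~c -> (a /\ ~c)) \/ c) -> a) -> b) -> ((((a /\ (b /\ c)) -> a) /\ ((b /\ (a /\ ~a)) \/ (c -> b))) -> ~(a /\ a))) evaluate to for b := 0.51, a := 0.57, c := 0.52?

0.00

~c: Gödel ¬ of 0.52 = 0 (operand ≠ 0)
~c: Gödel ¬ of 0.52 = 0 (operand ≠ 0)
(a /\ ~c) = min(0.57, 0) = 0
(~c -> (a /\ ~c)): 0 ≤ 0, so result = 1
((~c -> (a /\ ~c)) \/ c) = max(1, 0.52) = 1
(((~c -> (a /\ ~c)) \/ c) -> a): 1 > 0.57, so result = 0.57
((((~c -> (a /\ ~c)) \/ c) -> a) -> b): 0.57 > 0.51, so result = 0.51
(b /\ c) = min(0.51, 0.52) = 0.51
(a /\ (b /\ c)) = min(0.57, 0.51) = 0.51
((a /\ (b /\ c)) -> a): 0.51 ≤ 0.57, so result = 1
~a: Gödel ¬ of 0.57 = 0 (operand ≠ 0)
(a /\ ~a) = min(0.57, 0) = 0
(b /\ (a /\ ~a)) = min(0.51, 0) = 0
(c -> b): 0.52 > 0.51, so result = 0.51
((b /\ (a /\ ~a)) \/ (c -> b)) = max(0, 0.51) = 0.51
(((a /\ (b /\ c)) -> a) /\ ((b /\ (a /\ ~a)) \/ (c -> b))) = min(1, 0.51) = 0.51
(a /\ a) = min(0.57, 0.57) = 0.57
~(a /\ a): Gödel ¬ of 0.57 = 0 (operand ≠ 0)
((((a /\ (b /\ c)) -> a) /\ ((b /\ (a /\ ~a)) \/ (c -> b))) -> ~(a /\ a)): 0.51 > 0, so result = 0
(((((~c -> (a /\ ~c)) \/ c) -> a) -> b) -> ((((a /\ (b /\ c)) -> a) /\ ((b /\ (a /\ ~a)) \/ (c -> b))) -> ~(a /\ a))): 0.51 > 0, so result = 0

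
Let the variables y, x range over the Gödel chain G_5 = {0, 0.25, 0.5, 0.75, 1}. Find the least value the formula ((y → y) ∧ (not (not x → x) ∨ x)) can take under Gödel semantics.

0.25

The minimum is attained at y = 0, x = 0.25:
  (y → y): 0 ≤ 0, so result = 1
  not x: Gödel ¬ of 0.25 = 0 (operand ≠ 0)
  (not x → x): 0 ≤ 0.25, so result = 1
  not (not x → x): Gödel ¬ of 1 = 0 (operand ≠ 0)
  (not (not x → x) ∨ x) = max(0, 0.25) = 0.25
  ((y → y) ∧ (not (not x → x) ∨ x)) = min(1, 0.25) = 0.25
Checking all 25 assignments confirms none give a value below 0.25.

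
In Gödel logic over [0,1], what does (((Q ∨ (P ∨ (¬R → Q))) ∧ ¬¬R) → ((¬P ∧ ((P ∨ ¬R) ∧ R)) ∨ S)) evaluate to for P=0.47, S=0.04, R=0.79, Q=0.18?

0.04

¬R: Gödel ¬ of 0.79 = 0 (operand ≠ 0)
(¬R → Q): 0 ≤ 0.18, so result = 1
(P ∨ (¬R → Q)) = max(0.47, 1) = 1
(Q ∨ (P ∨ (¬R → Q))) = max(0.18, 1) = 1
¬R: Gödel ¬ of 0.79 = 0 (operand ≠ 0)
¬¬R: Gödel ¬ of 0 = 1 (operand is 0)
((Q ∨ (P ∨ (¬R → Q))) ∧ ¬¬R) = min(1, 1) = 1
¬P: Gödel ¬ of 0.47 = 0 (operand ≠ 0)
¬R: Gödel ¬ of 0.79 = 0 (operand ≠ 0)
(P ∨ ¬R) = max(0.47, 0) = 0.47
((P ∨ ¬R) ∧ R) = min(0.47, 0.79) = 0.47
(¬P ∧ ((P ∨ ¬R) ∧ R)) = min(0, 0.47) = 0
((¬P ∧ ((P ∨ ¬R) ∧ R)) ∨ S) = max(0, 0.04) = 0.04
(((Q ∨ (P ∨ (¬R → Q))) ∧ ¬¬R) → ((¬P ∧ ((P ∨ ¬R) ∧ R)) ∨ S)): 1 > 0.04, so result = 0.04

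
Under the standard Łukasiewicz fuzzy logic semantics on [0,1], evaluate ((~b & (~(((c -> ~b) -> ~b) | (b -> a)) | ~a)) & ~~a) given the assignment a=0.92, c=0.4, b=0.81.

~b: Łukasiewicz ¬ gives 1 − 0.81 = 0.19
~b: Łukasiewicz ¬ gives 1 − 0.81 = 0.19
(c -> ~b): min(1, 1 − 0.4 + 0.19) = 0.79
~b: Łukasiewicz ¬ gives 1 − 0.81 = 0.19
((c -> ~b) -> ~b): min(1, 1 − 0.79 + 0.19) = 0.4
(b -> a): min(1, 1 − 0.81 + 0.92) = 1
(((c -> ~b) -> ~b) | (b -> a)) = max(0.4, 1) = 1
~(((c -> ~b) -> ~b) | (b -> a)): Łukasiewicz ¬ gives 1 − 1 = 0
~a: Łukasiewicz ¬ gives 1 − 0.92 = 0.08
(~(((c -> ~b) -> ~b) | (b -> a)) | ~a) = max(0, 0.08) = 0.08
(~b & (~(((c -> ~b) -> ~b) | (b -> a)) | ~a)) = min(0.19, 0.08) = 0.08
~a: Łukasiewicz ¬ gives 1 − 0.92 = 0.08
~~a: Łukasiewicz ¬ gives 1 − 0.08 = 0.92
((~b & (~(((c -> ~b) -> ~b) | (b -> a)) | ~a)) & ~~a) = min(0.08, 0.92) = 0.08

0.08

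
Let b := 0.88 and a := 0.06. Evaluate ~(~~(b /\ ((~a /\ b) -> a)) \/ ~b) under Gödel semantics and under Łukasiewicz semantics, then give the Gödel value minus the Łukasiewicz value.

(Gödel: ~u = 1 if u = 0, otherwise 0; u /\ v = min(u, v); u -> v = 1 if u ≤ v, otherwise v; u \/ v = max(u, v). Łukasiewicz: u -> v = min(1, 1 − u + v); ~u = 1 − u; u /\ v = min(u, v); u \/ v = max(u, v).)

-0.82

Gödel evaluation:
  ~a: Gödel ¬ of 0.06 = 0 (operand ≠ 0)
  (~a /\ b) = min(0, 0.88) = 0
  ((~a /\ b) -> a): 0 ≤ 0.06, so result = 1
  (b /\ ((~a /\ b) -> a)) = min(0.88, 1) = 0.88
  ~(b /\ ((~a /\ b) -> a)): Gödel ¬ of 0.88 = 0 (operand ≠ 0)
  ~~(b /\ ((~a /\ b) -> a)): Gödel ¬ of 0 = 1 (operand is 0)
  ~b: Gödel ¬ of 0.88 = 0 (operand ≠ 0)
  (~~(b /\ ((~a /\ b) -> a)) \/ ~b) = max(1, 0) = 1
  ~(~~(b /\ ((~a /\ b) -> a)) \/ ~b): Gödel ¬ of 1 = 0 (operand ≠ 0)
  Gödel value = 0
Łukasiewicz evaluation:
  ~a: Łukasiewicz ¬ gives 1 − 0.06 = 0.94
  (~a /\ b) = min(0.94, 0.88) = 0.88
  ((~a /\ b) -> a): min(1, 1 − 0.88 + 0.06) = 0.18
  (b /\ ((~a /\ b) -> a)) = min(0.88, 0.18) = 0.18
  ~(b /\ ((~a /\ b) -> a)): Łukasiewicz ¬ gives 1 − 0.18 = 0.82
  ~~(b /\ ((~a /\ b) -> a)): Łukasiewicz ¬ gives 1 − 0.82 = 0.18
  ~b: Łukasiewicz ¬ gives 1 − 0.88 = 0.12
  (~~(b /\ ((~a /\ b) -> a)) \/ ~b) = max(0.18, 0.12) = 0.18
  ~(~~(b /\ ((~a /\ b) -> a)) \/ ~b): Łukasiewicz ¬ gives 1 − 0.18 = 0.82
  Łukasiewicz value = 0.82
Difference: 0 − 0.82 = -0.82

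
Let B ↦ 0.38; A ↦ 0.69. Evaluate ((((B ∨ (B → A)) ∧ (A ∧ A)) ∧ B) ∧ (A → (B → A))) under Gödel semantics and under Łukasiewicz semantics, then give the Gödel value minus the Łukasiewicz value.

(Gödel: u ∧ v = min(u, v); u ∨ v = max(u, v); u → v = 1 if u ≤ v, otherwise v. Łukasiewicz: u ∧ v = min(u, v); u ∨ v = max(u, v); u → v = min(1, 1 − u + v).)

Gödel evaluation:
  (B → A): 0.38 ≤ 0.69, so result = 1
  (B ∨ (B → A)) = max(0.38, 1) = 1
  (A ∧ A) = min(0.69, 0.69) = 0.69
  ((B ∨ (B → A)) ∧ (A ∧ A)) = min(1, 0.69) = 0.69
  (((B ∨ (B → A)) ∧ (A ∧ A)) ∧ B) = min(0.69, 0.38) = 0.38
  (B → A): 0.38 ≤ 0.69, so result = 1
  (A → (B → A)): 0.69 ≤ 1, so result = 1
  ((((B ∨ (B → A)) ∧ (A ∧ A)) ∧ B) ∧ (A → (B → A))) = min(0.38, 1) = 0.38
  Gödel value = 0.38
Łukasiewicz evaluation:
  (B → A): min(1, 1 − 0.38 + 0.69) = 1
  (B ∨ (B → A)) = max(0.38, 1) = 1
  (A ∧ A) = min(0.69, 0.69) = 0.69
  ((B ∨ (B → A)) ∧ (A ∧ A)) = min(1, 0.69) = 0.69
  (((B ∨ (B → A)) ∧ (A ∧ A)) ∧ B) = min(0.69, 0.38) = 0.38
  (B → A): min(1, 1 − 0.38 + 0.69) = 1
  (A → (B → A)): min(1, 1 − 0.69 + 1) = 1
  ((((B ∨ (B → A)) ∧ (A ∧ A)) ∧ B) ∧ (A → (B → A))) = min(0.38, 1) = 0.38
  Łukasiewicz value = 0.38
Difference: 0.38 − 0.38 = 0.00

0.00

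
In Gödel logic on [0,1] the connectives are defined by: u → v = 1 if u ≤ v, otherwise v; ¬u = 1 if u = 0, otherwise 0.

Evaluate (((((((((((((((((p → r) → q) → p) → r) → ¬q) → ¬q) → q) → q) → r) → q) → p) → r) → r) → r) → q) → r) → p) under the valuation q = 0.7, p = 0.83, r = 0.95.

(p → r): 0.83 ≤ 0.95, so result = 1
((p → r) → q): 1 > 0.7, so result = 0.7
(((p → r) → q) → p): 0.7 ≤ 0.83, so result = 1
((((p → r) → q) → p) → r): 1 > 0.95, so result = 0.95
¬q: Gödel ¬ of 0.7 = 0 (operand ≠ 0)
(((((p → r) → q) → p) → r) → ¬q): 0.95 > 0, so result = 0
¬q: Gödel ¬ of 0.7 = 0 (operand ≠ 0)
((((((p → r) → q) → p) → r) → ¬q) → ¬q): 0 ≤ 0, so result = 1
(((((((p → r) → q) → p) → r) → ¬q) → ¬q) → q): 1 > 0.7, so result = 0.7
((((((((p → r) → q) → p) → r) → ¬q) → ¬q) → q) → q): 0.7 ≤ 0.7, so result = 1
(((((((((p → r) → q) → p) → r) → ¬q) → ¬q) → q) → q) → r): 1 > 0.95, so result = 0.95
((((((((((p → r) → q) → p) → r) → ¬q) → ¬q) → q) → q) → r) → q): 0.95 > 0.7, so result = 0.7
(((((((((((p → r) → q) → p) → r) → ¬q) → ¬q) → q) → q) → r) → q) → p): 0.7 ≤ 0.83, so result = 1
((((((((((((p → r) → q) → p) → r) → ¬q) → ¬q) → q) → q) → r) → q) → p) → r): 1 > 0.95, so result = 0.95
(((((((((((((p → r) → q) → p) → r) → ¬q) → ¬q) → q) → q) → r) → q) → p) → r) → r): 0.95 ≤ 0.95, so result = 1
((((((((((((((p → r) → q) → p) → r) → ¬q) → ¬q) → q) → q) → r) → q) → p) → r) → r) → r): 1 > 0.95, so result = 0.95
(((((((((((((((p → r) → q) → p) → r) → ¬q) → ¬q) → q) → q) → r) → q) → p) → r) → r) → r) → q): 0.95 > 0.7, so result = 0.7
((((((((((((((((p → r) → q) → p) → r) → ¬q) → ¬q) → q) → q) → r) → q) → p) → r) → r) → r) → q) → r): 0.7 ≤ 0.95, so result = 1
(((((((((((((((((p → r) → q) → p) → r) → ¬q) → ¬q) → q) → q) → r) → q) → p) → r) → r) → r) → q) → r) → p): 1 > 0.83, so result = 0.83

0.83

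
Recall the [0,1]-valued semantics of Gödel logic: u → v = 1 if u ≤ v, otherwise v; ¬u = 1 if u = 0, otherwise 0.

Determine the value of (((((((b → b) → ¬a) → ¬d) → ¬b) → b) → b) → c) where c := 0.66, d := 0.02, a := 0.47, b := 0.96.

0.66

(b → b): 0.96 ≤ 0.96, so result = 1
¬a: Gödel ¬ of 0.47 = 0 (operand ≠ 0)
((b → b) → ¬a): 1 > 0, so result = 0
¬d: Gödel ¬ of 0.02 = 0 (operand ≠ 0)
(((b → b) → ¬a) → ¬d): 0 ≤ 0, so result = 1
¬b: Gödel ¬ of 0.96 = 0 (operand ≠ 0)
((((b → b) → ¬a) → ¬d) → ¬b): 1 > 0, so result = 0
(((((b → b) → ¬a) → ¬d) → ¬b) → b): 0 ≤ 0.96, so result = 1
((((((b → b) → ¬a) → ¬d) → ¬b) → b) → b): 1 > 0.96, so result = 0.96
(((((((b → b) → ¬a) → ¬d) → ¬b) → b) → b) → c): 0.96 > 0.66, so result = 0.66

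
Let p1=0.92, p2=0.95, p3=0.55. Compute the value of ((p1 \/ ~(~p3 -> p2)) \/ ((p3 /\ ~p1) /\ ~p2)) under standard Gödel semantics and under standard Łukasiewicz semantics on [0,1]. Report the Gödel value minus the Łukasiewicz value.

0.00

Gödel evaluation:
  ~p3: Gödel ¬ of 0.55 = 0 (operand ≠ 0)
  (~p3 -> p2): 0 ≤ 0.95, so result = 1
  ~(~p3 -> p2): Gödel ¬ of 1 = 0 (operand ≠ 0)
  (p1 \/ ~(~p3 -> p2)) = max(0.92, 0) = 0.92
  ~p1: Gödel ¬ of 0.92 = 0 (operand ≠ 0)
  (p3 /\ ~p1) = min(0.55, 0) = 0
  ~p2: Gödel ¬ of 0.95 = 0 (operand ≠ 0)
  ((p3 /\ ~p1) /\ ~p2) = min(0, 0) = 0
  ((p1 \/ ~(~p3 -> p2)) \/ ((p3 /\ ~p1) /\ ~p2)) = max(0.92, 0) = 0.92
  Gödel value = 0.92
Łukasiewicz evaluation:
  ~p3: Łukasiewicz ¬ gives 1 − 0.55 = 0.45
  (~p3 -> p2): min(1, 1 − 0.45 + 0.95) = 1
  ~(~p3 -> p2): Łukasiewicz ¬ gives 1 − 1 = 0
  (p1 \/ ~(~p3 -> p2)) = max(0.92, 0) = 0.92
  ~p1: Łukasiewicz ¬ gives 1 − 0.92 = 0.08
  (p3 /\ ~p1) = min(0.55, 0.08) = 0.08
  ~p2: Łukasiewicz ¬ gives 1 − 0.95 = 0.05
  ((p3 /\ ~p1) /\ ~p2) = min(0.08, 0.05) = 0.05
  ((p1 \/ ~(~p3 -> p2)) \/ ((p3 /\ ~p1) /\ ~p2)) = max(0.92, 0.05) = 0.92
  Łukasiewicz value = 0.92
Difference: 0.92 − 0.92 = 0.00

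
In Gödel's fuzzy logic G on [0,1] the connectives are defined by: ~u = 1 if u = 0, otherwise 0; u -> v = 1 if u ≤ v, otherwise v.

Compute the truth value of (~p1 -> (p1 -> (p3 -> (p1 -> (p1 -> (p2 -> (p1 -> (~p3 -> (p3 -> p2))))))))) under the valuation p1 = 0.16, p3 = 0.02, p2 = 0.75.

1.00

~p1: Gödel ¬ of 0.16 = 0 (operand ≠ 0)
~p3: Gödel ¬ of 0.02 = 0 (operand ≠ 0)
(p3 -> p2): 0.02 ≤ 0.75, so result = 1
(~p3 -> (p3 -> p2)): 0 ≤ 1, so result = 1
(p1 -> (~p3 -> (p3 -> p2))): 0.16 ≤ 1, so result = 1
(p2 -> (p1 -> (~p3 -> (p3 -> p2)))): 0.75 ≤ 1, so result = 1
(p1 -> (p2 -> (p1 -> (~p3 -> (p3 -> p2))))): 0.16 ≤ 1, so result = 1
(p1 -> (p1 -> (p2 -> (p1 -> (~p3 -> (p3 -> p2)))))): 0.16 ≤ 1, so result = 1
(p3 -> (p1 -> (p1 -> (p2 -> (p1 -> (~p3 -> (p3 -> p2))))))): 0.02 ≤ 1, so result = 1
(p1 -> (p3 -> (p1 -> (p1 -> (p2 -> (p1 -> (~p3 -> (p3 -> p2)))))))): 0.16 ≤ 1, so result = 1
(~p1 -> (p1 -> (p3 -> (p1 -> (p1 -> (p2 -> (p1 -> (~p3 -> (p3 -> p2))))))))): 0 ≤ 1, so result = 1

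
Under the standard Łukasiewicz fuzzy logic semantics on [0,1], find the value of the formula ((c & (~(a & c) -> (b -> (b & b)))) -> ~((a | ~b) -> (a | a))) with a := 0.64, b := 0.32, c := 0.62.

(a & c) = min(0.64, 0.62) = 0.62
~(a & c): Łukasiewicz ¬ gives 1 − 0.62 = 0.38
(b & b) = min(0.32, 0.32) = 0.32
(b -> (b & b)): min(1, 1 − 0.32 + 0.32) = 1
(~(a & c) -> (b -> (b & b))): min(1, 1 − 0.38 + 1) = 1
(c & (~(a & c) -> (b -> (b & b)))) = min(0.62, 1) = 0.62
~b: Łukasiewicz ¬ gives 1 − 0.32 = 0.68
(a | ~b) = max(0.64, 0.68) = 0.68
(a | a) = max(0.64, 0.64) = 0.64
((a | ~b) -> (a | a)): min(1, 1 − 0.68 + 0.64) = 0.96
~((a | ~b) -> (a | a)): Łukasiewicz ¬ gives 1 − 0.96 = 0.04
((c & (~(a & c) -> (b -> (b & b)))) -> ~((a | ~b) -> (a | a))): min(1, 1 − 0.62 + 0.04) = 0.42

0.42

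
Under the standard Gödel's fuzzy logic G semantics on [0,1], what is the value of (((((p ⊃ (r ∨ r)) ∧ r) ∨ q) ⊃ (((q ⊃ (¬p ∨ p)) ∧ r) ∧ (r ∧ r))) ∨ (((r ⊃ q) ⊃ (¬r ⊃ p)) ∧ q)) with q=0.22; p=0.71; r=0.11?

0.22

(r ∨ r) = max(0.11, 0.11) = 0.11
(p ⊃ (r ∨ r)): 0.71 > 0.11, so result = 0.11
((p ⊃ (r ∨ r)) ∧ r) = min(0.11, 0.11) = 0.11
(((p ⊃ (r ∨ r)) ∧ r) ∨ q) = max(0.11, 0.22) = 0.22
¬p: Gödel ¬ of 0.71 = 0 (operand ≠ 0)
(¬p ∨ p) = max(0, 0.71) = 0.71
(q ⊃ (¬p ∨ p)): 0.22 ≤ 0.71, so result = 1
((q ⊃ (¬p ∨ p)) ∧ r) = min(1, 0.11) = 0.11
(r ∧ r) = min(0.11, 0.11) = 0.11
(((q ⊃ (¬p ∨ p)) ∧ r) ∧ (r ∧ r)) = min(0.11, 0.11) = 0.11
((((p ⊃ (r ∨ r)) ∧ r) ∨ q) ⊃ (((q ⊃ (¬p ∨ p)) ∧ r) ∧ (r ∧ r))): 0.22 > 0.11, so result = 0.11
(r ⊃ q): 0.11 ≤ 0.22, so result = 1
¬r: Gödel ¬ of 0.11 = 0 (operand ≠ 0)
(¬r ⊃ p): 0 ≤ 0.71, so result = 1
((r ⊃ q) ⊃ (¬r ⊃ p)): 1 ≤ 1, so result = 1
(((r ⊃ q) ⊃ (¬r ⊃ p)) ∧ q) = min(1, 0.22) = 0.22
(((((p ⊃ (r ∨ r)) ∧ r) ∨ q) ⊃ (((q ⊃ (¬p ∨ p)) ∧ r) ∧ (r ∧ r))) ∨ (((r ⊃ q) ⊃ (¬r ⊃ p)) ∧ q)) = max(0.11, 0.22) = 0.22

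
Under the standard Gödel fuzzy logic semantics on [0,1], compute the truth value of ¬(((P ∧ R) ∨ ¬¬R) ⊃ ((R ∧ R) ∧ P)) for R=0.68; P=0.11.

(P ∧ R) = min(0.11, 0.68) = 0.11
¬R: Gödel ¬ of 0.68 = 0 (operand ≠ 0)
¬¬R: Gödel ¬ of 0 = 1 (operand is 0)
((P ∧ R) ∨ ¬¬R) = max(0.11, 1) = 1
(R ∧ R) = min(0.68, 0.68) = 0.68
((R ∧ R) ∧ P) = min(0.68, 0.11) = 0.11
(((P ∧ R) ∨ ¬¬R) ⊃ ((R ∧ R) ∧ P)): 1 > 0.11, so result = 0.11
¬(((P ∧ R) ∨ ¬¬R) ⊃ ((R ∧ R) ∧ P)): Gödel ¬ of 0.11 = 0 (operand ≠ 0)

0.00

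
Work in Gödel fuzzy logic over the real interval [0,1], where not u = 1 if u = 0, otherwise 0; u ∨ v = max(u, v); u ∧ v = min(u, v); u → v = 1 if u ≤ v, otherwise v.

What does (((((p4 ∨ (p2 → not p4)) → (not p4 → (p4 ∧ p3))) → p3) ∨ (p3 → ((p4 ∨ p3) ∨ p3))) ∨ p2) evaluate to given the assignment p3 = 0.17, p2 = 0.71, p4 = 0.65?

1.00

not p4: Gödel ¬ of 0.65 = 0 (operand ≠ 0)
(p2 → not p4): 0.71 > 0, so result = 0
(p4 ∨ (p2 → not p4)) = max(0.65, 0) = 0.65
not p4: Gödel ¬ of 0.65 = 0 (operand ≠ 0)
(p4 ∧ p3) = min(0.65, 0.17) = 0.17
(not p4 → (p4 ∧ p3)): 0 ≤ 0.17, so result = 1
((p4 ∨ (p2 → not p4)) → (not p4 → (p4 ∧ p3))): 0.65 ≤ 1, so result = 1
(((p4 ∨ (p2 → not p4)) → (not p4 → (p4 ∧ p3))) → p3): 1 > 0.17, so result = 0.17
(p4 ∨ p3) = max(0.65, 0.17) = 0.65
((p4 ∨ p3) ∨ p3) = max(0.65, 0.17) = 0.65
(p3 → ((p4 ∨ p3) ∨ p3)): 0.17 ≤ 0.65, so result = 1
((((p4 ∨ (p2 → not p4)) → (not p4 → (p4 ∧ p3))) → p3) ∨ (p3 → ((p4 ∨ p3) ∨ p3))) = max(0.17, 1) = 1
(((((p4 ∨ (p2 → not p4)) → (not p4 → (p4 ∧ p3))) → p3) ∨ (p3 → ((p4 ∨ p3) ∨ p3))) ∨ p2) = max(1, 0.71) = 1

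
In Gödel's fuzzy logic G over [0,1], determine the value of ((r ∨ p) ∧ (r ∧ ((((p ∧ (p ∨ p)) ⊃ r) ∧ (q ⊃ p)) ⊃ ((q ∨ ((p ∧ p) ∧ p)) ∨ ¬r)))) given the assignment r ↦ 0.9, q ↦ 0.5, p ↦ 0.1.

(r ∨ p) = max(0.9, 0.1) = 0.9
(p ∨ p) = max(0.1, 0.1) = 0.1
(p ∧ (p ∨ p)) = min(0.1, 0.1) = 0.1
((p ∧ (p ∨ p)) ⊃ r): 0.1 ≤ 0.9, so result = 1
(q ⊃ p): 0.5 > 0.1, so result = 0.1
(((p ∧ (p ∨ p)) ⊃ r) ∧ (q ⊃ p)) = min(1, 0.1) = 0.1
(p ∧ p) = min(0.1, 0.1) = 0.1
((p ∧ p) ∧ p) = min(0.1, 0.1) = 0.1
(q ∨ ((p ∧ p) ∧ p)) = max(0.5, 0.1) = 0.5
¬r: Gödel ¬ of 0.9 = 0 (operand ≠ 0)
((q ∨ ((p ∧ p) ∧ p)) ∨ ¬r) = max(0.5, 0) = 0.5
((((p ∧ (p ∨ p)) ⊃ r) ∧ (q ⊃ p)) ⊃ ((q ∨ ((p ∧ p) ∧ p)) ∨ ¬r)): 0.1 ≤ 0.5, so result = 1
(r ∧ ((((p ∧ (p ∨ p)) ⊃ r) ∧ (q ⊃ p)) ⊃ ((q ∨ ((p ∧ p) ∧ p)) ∨ ¬r))) = min(0.9, 1) = 0.9
((r ∨ p) ∧ (r ∧ ((((p ∧ (p ∨ p)) ⊃ r) ∧ (q ⊃ p)) ⊃ ((q ∨ ((p ∧ p) ∧ p)) ∨ ¬r)))) = min(0.9, 0.9) = 0.9

0.90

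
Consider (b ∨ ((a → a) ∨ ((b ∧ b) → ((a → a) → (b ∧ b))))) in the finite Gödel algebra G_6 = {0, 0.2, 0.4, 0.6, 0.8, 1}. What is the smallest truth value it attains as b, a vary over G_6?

1.00

Every assignment gives 1. For instance at b = 0, a = 0:
  (a → a): 0 ≤ 0, so result = 1
  (b ∧ b) = min(0, 0) = 0
  (a → a): 0 ≤ 0, so result = 1
  (b ∧ b) = min(0, 0) = 0
  ((a → a) → (b ∧ b)): 1 > 0, so result = 0
  ((b ∧ b) → ((a → a) → (b ∧ b))): 0 ≤ 0, so result = 1
  ((a → a) ∨ ((b ∧ b) → ((a → a) → (b ∧ b)))) = max(1, 1) = 1
  (b ∨ ((a → a) ∨ ((b ∧ b) → ((a → a) → (b ∧ b))))) = max(0, 1) = 1
All 36 assignments give value 1 — the formula is a G_6-tautology.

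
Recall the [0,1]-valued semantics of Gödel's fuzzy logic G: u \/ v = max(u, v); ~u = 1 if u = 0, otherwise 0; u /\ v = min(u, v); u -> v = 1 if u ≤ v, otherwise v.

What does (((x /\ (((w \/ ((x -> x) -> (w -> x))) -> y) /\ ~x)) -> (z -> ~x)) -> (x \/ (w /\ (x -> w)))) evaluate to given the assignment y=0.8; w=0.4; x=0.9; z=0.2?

0.90

(x -> x): 0.9 ≤ 0.9, so result = 1
(w -> x): 0.4 ≤ 0.9, so result = 1
((x -> x) -> (w -> x)): 1 ≤ 1, so result = 1
(w \/ ((x -> x) -> (w -> x))) = max(0.4, 1) = 1
((w \/ ((x -> x) -> (w -> x))) -> y): 1 > 0.8, so result = 0.8
~x: Gödel ¬ of 0.9 = 0 (operand ≠ 0)
(((w \/ ((x -> x) -> (w -> x))) -> y) /\ ~x) = min(0.8, 0) = 0
(x /\ (((w \/ ((x -> x) -> (w -> x))) -> y) /\ ~x)) = min(0.9, 0) = 0
~x: Gödel ¬ of 0.9 = 0 (operand ≠ 0)
(z -> ~x): 0.2 > 0, so result = 0
((x /\ (((w \/ ((x -> x) -> (w -> x))) -> y) /\ ~x)) -> (z -> ~x)): 0 ≤ 0, so result = 1
(x -> w): 0.9 > 0.4, so result = 0.4
(w /\ (x -> w)) = min(0.4, 0.4) = 0.4
(x \/ (w /\ (x -> w))) = max(0.9, 0.4) = 0.9
(((x /\ (((w \/ ((x -> x) -> (w -> x))) -> y) /\ ~x)) -> (z -> ~x)) -> (x \/ (w /\ (x -> w)))): 1 > 0.9, so result = 0.9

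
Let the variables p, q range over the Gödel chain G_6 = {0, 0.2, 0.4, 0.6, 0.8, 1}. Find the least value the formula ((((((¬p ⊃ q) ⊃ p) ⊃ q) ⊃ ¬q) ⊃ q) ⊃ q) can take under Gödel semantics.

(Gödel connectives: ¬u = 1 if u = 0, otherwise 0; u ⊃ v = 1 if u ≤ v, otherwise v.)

The minimum is attained at p = 0, q = 0.2:
  ¬p: Gödel ¬ of 0 = 1 (operand is 0)
  (¬p ⊃ q): 1 > 0.2, so result = 0.2
  ((¬p ⊃ q) ⊃ p): 0.2 > 0, so result = 0
  (((¬p ⊃ q) ⊃ p) ⊃ q): 0 ≤ 0.2, so result = 1
  ¬q: Gödel ¬ of 0.2 = 0 (operand ≠ 0)
  ((((¬p ⊃ q) ⊃ p) ⊃ q) ⊃ ¬q): 1 > 0, so result = 0
  (((((¬p ⊃ q) ⊃ p) ⊃ q) ⊃ ¬q) ⊃ q): 0 ≤ 0.2, so result = 1
  ((((((¬p ⊃ q) ⊃ p) ⊃ q) ⊃ ¬q) ⊃ q) ⊃ q): 1 > 0.2, so result = 0.2
Checking all 36 assignments confirms none give a value below 0.20.

0.20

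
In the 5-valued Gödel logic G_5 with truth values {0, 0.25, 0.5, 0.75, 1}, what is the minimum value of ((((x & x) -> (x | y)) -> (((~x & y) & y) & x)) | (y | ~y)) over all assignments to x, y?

The minimum is attained at x = 0, y = 0.25:
  (x & x) = min(0, 0) = 0
  (x | y) = max(0, 0.25) = 0.25
  ((x & x) -> (x | y)): 0 ≤ 0.25, so result = 1
  ~x: Gödel ¬ of 0 = 1 (operand is 0)
  (~x & y) = min(1, 0.25) = 0.25
  ((~x & y) & y) = min(0.25, 0.25) = 0.25
  (((~x & y) & y) & x) = min(0.25, 0) = 0
  (((x & x) -> (x | y)) -> (((~x & y) & y) & x)): 1 > 0, so result = 0
  ~y: Gödel ¬ of 0.25 = 0 (operand ≠ 0)
  (y | ~y) = max(0.25, 0) = 0.25
  ((((x & x) -> (x | y)) -> (((~x & y) & y) & x)) | (y | ~y)) = max(0, 0.25) = 0.25
Checking all 25 assignments confirms none give a value below 0.25.

0.25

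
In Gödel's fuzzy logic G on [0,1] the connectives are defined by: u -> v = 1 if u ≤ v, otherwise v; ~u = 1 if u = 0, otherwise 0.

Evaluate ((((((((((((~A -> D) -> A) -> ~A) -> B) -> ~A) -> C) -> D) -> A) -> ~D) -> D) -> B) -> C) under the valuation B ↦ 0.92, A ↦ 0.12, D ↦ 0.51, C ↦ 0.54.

~A: Gödel ¬ of 0.12 = 0 (operand ≠ 0)
(~A -> D): 0 ≤ 0.51, so result = 1
((~A -> D) -> A): 1 > 0.12, so result = 0.12
~A: Gödel ¬ of 0.12 = 0 (operand ≠ 0)
(((~A -> D) -> A) -> ~A): 0.12 > 0, so result = 0
((((~A -> D) -> A) -> ~A) -> B): 0 ≤ 0.92, so result = 1
~A: Gödel ¬ of 0.12 = 0 (operand ≠ 0)
(((((~A -> D) -> A) -> ~A) -> B) -> ~A): 1 > 0, so result = 0
((((((~A -> D) -> A) -> ~A) -> B) -> ~A) -> C): 0 ≤ 0.54, so result = 1
(((((((~A -> D) -> A) -> ~A) -> B) -> ~A) -> C) -> D): 1 > 0.51, so result = 0.51
((((((((~A -> D) -> A) -> ~A) -> B) -> ~A) -> C) -> D) -> A): 0.51 > 0.12, so result = 0.12
~D: Gödel ¬ of 0.51 = 0 (operand ≠ 0)
(((((((((~A -> D) -> A) -> ~A) -> B) -> ~A) -> C) -> D) -> A) -> ~D): 0.12 > 0, so result = 0
((((((((((~A -> D) -> A) -> ~A) -> B) -> ~A) -> C) -> D) -> A) -> ~D) -> D): 0 ≤ 0.51, so result = 1
(((((((((((~A -> D) -> A) -> ~A) -> B) -> ~A) -> C) -> D) -> A) -> ~D) -> D) -> B): 1 > 0.92, so result = 0.92
((((((((((((~A -> D) -> A) -> ~A) -> B) -> ~A) -> C) -> D) -> A) -> ~D) -> D) -> B) -> C): 0.92 > 0.54, so result = 0.54

0.54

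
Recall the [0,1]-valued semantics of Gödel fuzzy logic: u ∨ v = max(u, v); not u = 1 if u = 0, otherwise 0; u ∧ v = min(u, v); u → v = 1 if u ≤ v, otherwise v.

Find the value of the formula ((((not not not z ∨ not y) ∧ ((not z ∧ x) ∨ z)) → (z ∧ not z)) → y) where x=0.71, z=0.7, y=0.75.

not z: Gödel ¬ of 0.7 = 0 (operand ≠ 0)
not not z: Gödel ¬ of 0 = 1 (operand is 0)
not not not z: Gödel ¬ of 1 = 0 (operand ≠ 0)
not y: Gödel ¬ of 0.75 = 0 (operand ≠ 0)
(not not not z ∨ not y) = max(0, 0) = 0
not z: Gödel ¬ of 0.7 = 0 (operand ≠ 0)
(not z ∧ x) = min(0, 0.71) = 0
((not z ∧ x) ∨ z) = max(0, 0.7) = 0.7
((not not not z ∨ not y) ∧ ((not z ∧ x) ∨ z)) = min(0, 0.7) = 0
not z: Gödel ¬ of 0.7 = 0 (operand ≠ 0)
(z ∧ not z) = min(0.7, 0) = 0
(((not not not z ∨ not y) ∧ ((not z ∧ x) ∨ z)) → (z ∧ not z)): 0 ≤ 0, so result = 1
((((not not not z ∨ not y) ∧ ((not z ∧ x) ∨ z)) → (z ∧ not z)) → y): 1 > 0.75, so result = 0.75

0.75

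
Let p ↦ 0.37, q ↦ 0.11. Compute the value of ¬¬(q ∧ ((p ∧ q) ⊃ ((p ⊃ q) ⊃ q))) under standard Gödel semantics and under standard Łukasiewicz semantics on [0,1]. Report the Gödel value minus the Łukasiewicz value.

0.89

Gödel evaluation:
  (p ∧ q) = min(0.37, 0.11) = 0.11
  (p ⊃ q): 0.37 > 0.11, so result = 0.11
  ((p ⊃ q) ⊃ q): 0.11 ≤ 0.11, so result = 1
  ((p ∧ q) ⊃ ((p ⊃ q) ⊃ q)): 0.11 ≤ 1, so result = 1
  (q ∧ ((p ∧ q) ⊃ ((p ⊃ q) ⊃ q))) = min(0.11, 1) = 0.11
  ¬(q ∧ ((p ∧ q) ⊃ ((p ⊃ q) ⊃ q))): Gödel ¬ of 0.11 = 0 (operand ≠ 0)
  ¬¬(q ∧ ((p ∧ q) ⊃ ((p ⊃ q) ⊃ q))): Gödel ¬ of 0 = 1 (operand is 0)
  Gödel value = 1
Łukasiewicz evaluation:
  (p ∧ q) = min(0.37, 0.11) = 0.11
  (p ⊃ q): min(1, 1 − 0.37 + 0.11) = 0.74
  ((p ⊃ q) ⊃ q): min(1, 1 − 0.74 + 0.11) = 0.37
  ((p ∧ q) ⊃ ((p ⊃ q) ⊃ q)): min(1, 1 − 0.11 + 0.37) = 1
  (q ∧ ((p ∧ q) ⊃ ((p ⊃ q) ⊃ q))) = min(0.11, 1) = 0.11
  ¬(q ∧ ((p ∧ q) ⊃ ((p ⊃ q) ⊃ q))): Łukasiewicz ¬ gives 1 − 0.11 = 0.89
  ¬¬(q ∧ ((p ∧ q) ⊃ ((p ⊃ q) ⊃ q))): Łukasiewicz ¬ gives 1 − 0.89 = 0.11
  Łukasiewicz value = 0.11
Difference: 1 − 0.11 = 0.89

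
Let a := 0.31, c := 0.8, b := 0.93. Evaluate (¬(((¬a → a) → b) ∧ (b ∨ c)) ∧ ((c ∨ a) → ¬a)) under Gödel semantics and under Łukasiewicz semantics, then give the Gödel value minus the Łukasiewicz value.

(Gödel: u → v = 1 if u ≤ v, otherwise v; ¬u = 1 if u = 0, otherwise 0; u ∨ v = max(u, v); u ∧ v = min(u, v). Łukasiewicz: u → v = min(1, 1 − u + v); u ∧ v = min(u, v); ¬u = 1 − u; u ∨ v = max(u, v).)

Gödel evaluation:
  ¬a: Gödel ¬ of 0.31 = 0 (operand ≠ 0)
  (¬a → a): 0 ≤ 0.31, so result = 1
  ((¬a → a) → b): 1 > 0.93, so result = 0.93
  (b ∨ c) = max(0.93, 0.8) = 0.93
  (((¬a → a) → b) ∧ (b ∨ c)) = min(0.93, 0.93) = 0.93
  ¬(((¬a → a) → b) ∧ (b ∨ c)): Gödel ¬ of 0.93 = 0 (operand ≠ 0)
  (c ∨ a) = max(0.8, 0.31) = 0.8
  ¬a: Gödel ¬ of 0.31 = 0 (operand ≠ 0)
  ((c ∨ a) → ¬a): 0.8 > 0, so result = 0
  (¬(((¬a → a) → b) ∧ (b ∨ c)) ∧ ((c ∨ a) → ¬a)) = min(0, 0) = 0
  Gödel value = 0
Łukasiewicz evaluation:
  ¬a: Łukasiewicz ¬ gives 1 − 0.31 = 0.69
  (¬a → a): min(1, 1 − 0.69 + 0.31) = 0.62
  ((¬a → a) → b): min(1, 1 − 0.62 + 0.93) = 1
  (b ∨ c) = max(0.93, 0.8) = 0.93
  (((¬a → a) → b) ∧ (b ∨ c)) = min(1, 0.93) = 0.93
  ¬(((¬a → a) → b) ∧ (b ∨ c)): Łukasiewicz ¬ gives 1 − 0.93 = 0.07
  (c ∨ a) = max(0.8, 0.31) = 0.8
  ¬a: Łukasiewicz ¬ gives 1 − 0.31 = 0.69
  ((c ∨ a) → ¬a): min(1, 1 − 0.8 + 0.69) = 0.89
  (¬(((¬a → a) → b) ∧ (b ∨ c)) ∧ ((c ∨ a) → ¬a)) = min(0.07, 0.89) = 0.07
  Łukasiewicz value = 0.07
Difference: 0 − 0.07 = -0.07

-0.07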